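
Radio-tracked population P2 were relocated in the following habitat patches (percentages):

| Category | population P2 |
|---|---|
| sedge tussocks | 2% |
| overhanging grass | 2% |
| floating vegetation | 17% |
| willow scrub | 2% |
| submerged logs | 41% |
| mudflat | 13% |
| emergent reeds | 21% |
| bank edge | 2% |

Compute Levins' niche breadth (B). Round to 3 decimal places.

Convert percentages to proportions (divide by 100).
Σpᵢ² = 0.02² + 0.02² + 0.17² + 0.02² + 0.41² + 0.13² + 0.21² + 0.02² = 0.0004 + 0.0004 + 0.0289 + 0.0004 + 0.1681 + 0.0169 + 0.0441 + 0.0004 = 0.2596
B = 1 / 0.2596 = 3.85208

3.852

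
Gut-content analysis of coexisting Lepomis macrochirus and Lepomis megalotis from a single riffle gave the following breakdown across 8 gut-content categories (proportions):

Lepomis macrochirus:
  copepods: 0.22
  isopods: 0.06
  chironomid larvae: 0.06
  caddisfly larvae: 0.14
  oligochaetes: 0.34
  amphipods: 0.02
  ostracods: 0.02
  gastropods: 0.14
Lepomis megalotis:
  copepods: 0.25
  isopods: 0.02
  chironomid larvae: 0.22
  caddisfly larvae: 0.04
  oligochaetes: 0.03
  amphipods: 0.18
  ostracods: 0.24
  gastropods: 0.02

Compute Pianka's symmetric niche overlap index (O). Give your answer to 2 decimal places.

0.46

Σ p₁ᵢp₂ᵢ = 0.0550 + 0.0012 + 0.0132 + 0.0056 + 0.0102 + 0.0036 + 0.0048 + 0.0028 = 0.0964
Σp_1ᵢ² = 0.22² + 0.06² + 0.06² + 0.14² + 0.34² + 0.02² + 0.02² + 0.14² = 0.0484 + 0.0036 + 0.0036 + 0.0196 + 0.1156 + 0.0004 + 0.0004 + 0.0196 = 0.2112
Σp_2ᵢ² = 0.25² + 0.02² + 0.22² + 0.04² + 0.03² + 0.18² + 0.24² + 0.02² = 0.0625 + 0.0004 + 0.0484 + 0.0016 + 0.0009 + 0.0324 + 0.0576 + 0.0004 = 0.2042
O = 0.0964 / √(0.2112 × 0.2042) = 0.0964 / 0.20767 = 0.4642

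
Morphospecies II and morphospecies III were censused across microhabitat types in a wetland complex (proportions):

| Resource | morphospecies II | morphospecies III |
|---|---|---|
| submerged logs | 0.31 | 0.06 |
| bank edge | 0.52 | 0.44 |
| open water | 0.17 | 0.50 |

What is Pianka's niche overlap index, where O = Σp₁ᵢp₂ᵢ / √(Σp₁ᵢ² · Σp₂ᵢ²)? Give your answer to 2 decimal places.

0.79

Σ p₁ᵢp₂ᵢ = 0.0186 + 0.2288 + 0.0850 = 0.3324
Σp_1ᵢ² = 0.31² + 0.52² + 0.17² = 0.0961 + 0.2704 + 0.0289 = 0.3954
Σp_2ᵢ² = 0.06² + 0.44² + 0.50² = 0.0036 + 0.1936 + 0.2500 = 0.4472
O = 0.3324 / √(0.3954 × 0.4472) = 0.3324 / 0.42050 = 0.7905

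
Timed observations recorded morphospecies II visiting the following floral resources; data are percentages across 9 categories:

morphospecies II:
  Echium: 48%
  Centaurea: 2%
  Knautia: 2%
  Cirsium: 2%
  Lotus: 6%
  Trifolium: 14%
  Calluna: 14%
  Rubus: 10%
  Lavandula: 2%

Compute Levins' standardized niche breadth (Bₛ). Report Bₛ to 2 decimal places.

0.31

Convert percentages to proportions (divide by 100).
Σpᵢ² = 0.48² + 0.02² + 0.02² + 0.02² + 0.06² + 0.14² + 0.14² + 0.10² + 0.02² = 0.2304 + 0.0004 + 0.0004 + 0.0004 + 0.0036 + 0.0196 + 0.0196 + 0.0100 + 0.0004 = 0.2848
B = 1 / 0.2848 = 3.5112
Bₛ = (B − 1)/(n − 1) = (3.5112 − 1)/(9 − 1) = 2.5112/8 = 0.3139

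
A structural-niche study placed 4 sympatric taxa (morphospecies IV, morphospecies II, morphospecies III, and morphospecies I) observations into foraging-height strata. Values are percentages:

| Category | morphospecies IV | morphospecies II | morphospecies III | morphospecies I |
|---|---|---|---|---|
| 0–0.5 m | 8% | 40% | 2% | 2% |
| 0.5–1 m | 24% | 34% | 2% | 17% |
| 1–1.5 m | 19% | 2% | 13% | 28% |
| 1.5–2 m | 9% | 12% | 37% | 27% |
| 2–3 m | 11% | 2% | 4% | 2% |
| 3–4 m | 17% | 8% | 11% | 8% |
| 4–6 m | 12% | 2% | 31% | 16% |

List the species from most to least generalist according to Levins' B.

morphospecies IV > morphospecies I > morphospecies III > morphospecies II

Convert percentages to proportions (divide by 100).
Σp_IVᵢ² = 0.08² + 0.24² + 0.19² + 0.09² + 0.11² + 0.17² + 0.12² = 0.0064 + 0.0576 + 0.0361 + 0.0081 + 0.0121 + 0.0289 + 0.0144 = 0.1636
B_IV = 1 / 0.1636 = 6.1125
Σp_IIᵢ² = 0.40² + 0.34² + 0.02² + 0.12² + 0.02² + 0.08² + 0.02² = 0.1600 + 0.1156 + 0.0004 + 0.0144 + 0.0004 + 0.0064 + 0.0004 = 0.2976
B_II = 1 / 0.2976 = 3.3602
Σp_IIIᵢ² = 0.02² + 0.02² + 0.13² + 0.37² + 0.04² + 0.11² + 0.31² = 0.0004 + 0.0004 + 0.0169 + 0.1369 + 0.0016 + 0.0121 + 0.0961 = 0.2644
B_III = 1 / 0.2644 = 3.7821
Σp_Iᵢ² = 0.02² + 0.17² + 0.28² + 0.27² + 0.02² + 0.08² + 0.16² = 0.0004 + 0.0289 + 0.0784 + 0.0729 + 0.0004 + 0.0064 + 0.0256 = 0.2130
B_I = 1 / 0.2130 = 4.6948
Ranking by B (broadest → narrowest): morphospecies IV (6.11) > morphospecies I (4.69) > morphospecies III (3.78) > morphospecies II (3.36)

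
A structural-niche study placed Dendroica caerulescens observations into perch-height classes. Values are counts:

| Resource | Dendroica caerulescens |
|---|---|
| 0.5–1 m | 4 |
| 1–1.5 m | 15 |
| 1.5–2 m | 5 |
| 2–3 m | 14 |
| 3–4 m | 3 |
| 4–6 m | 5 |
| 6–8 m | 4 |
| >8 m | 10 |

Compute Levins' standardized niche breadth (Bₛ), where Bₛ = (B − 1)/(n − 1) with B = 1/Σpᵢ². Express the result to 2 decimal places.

0.70

Proportions for Dendroica caerulescens (n=60): 4/60=0.0667, 15/60=0.2500, 5/60=0.0833, 14/60=0.2333, 3/60=0.0500, 5/60=0.0833, 4/60=0.0667, 10/60=0.1667
Σpᵢ² = 0.0667² + 0.2500² + 0.0833² + 0.2333² + 0.0500² + 0.0833² + 0.0667² + 0.1667² = 0.004449 + 0.062500 + 0.006939 + 0.054429 + 0.002500 + 0.006939 + 0.004449 + 0.027789 = 0.169994
B = 1 / 0.169994 = 5.8826
Bₛ = (B − 1)/(n − 1) = (5.8826 − 1)/(8 − 1) = 4.8826/7 = 0.6975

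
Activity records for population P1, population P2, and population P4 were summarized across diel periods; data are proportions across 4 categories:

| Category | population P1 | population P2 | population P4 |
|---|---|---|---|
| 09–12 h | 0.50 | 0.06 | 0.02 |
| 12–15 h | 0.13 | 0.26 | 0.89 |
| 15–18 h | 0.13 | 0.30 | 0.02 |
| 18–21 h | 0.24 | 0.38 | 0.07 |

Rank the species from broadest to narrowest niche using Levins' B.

Σp_P1ᵢ² = 0.50² + 0.13² + 0.13² + 0.24² = 0.2500 + 0.0169 + 0.0169 + 0.0576 = 0.3414
B_P1 = 1 / 0.3414 = 2.9291
Σp_P2ᵢ² = 0.06² + 0.26² + 0.30² + 0.38² = 0.0036 + 0.0676 + 0.0900 + 0.1444 = 0.3056
B_P2 = 1 / 0.3056 = 3.2723
Σp_P4ᵢ² = 0.02² + 0.89² + 0.02² + 0.07² = 0.0004 + 0.7921 + 0.0004 + 0.0049 = 0.7978
B_P4 = 1 / 0.7978 = 1.2534
Ranking by B (broadest → narrowest): population P2 (3.27) > population P1 (2.93) > population P4 (1.25)

population P2 > population P1 > population P4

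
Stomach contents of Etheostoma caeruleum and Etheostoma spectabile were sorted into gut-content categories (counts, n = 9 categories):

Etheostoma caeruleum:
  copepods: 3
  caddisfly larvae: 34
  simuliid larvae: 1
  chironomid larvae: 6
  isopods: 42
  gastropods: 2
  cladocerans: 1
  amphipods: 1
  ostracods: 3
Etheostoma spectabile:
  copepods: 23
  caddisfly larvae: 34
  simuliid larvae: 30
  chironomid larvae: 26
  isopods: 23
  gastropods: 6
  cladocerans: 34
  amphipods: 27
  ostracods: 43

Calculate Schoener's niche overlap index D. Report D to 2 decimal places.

0.41

Proportions for Etheostoma caeruleum (n=93): 3/93=0.0323, 34/93=0.3656, 1/93=0.0108, 6/93=0.0645, 42/93=0.4516, 2/93=0.0215, 1/93=0.0108, 1/93=0.0108, 3/93=0.0323
Proportions for Etheostoma spectabile (n=246): 23/246=0.0935, 34/246=0.1382, 30/246=0.1220, 26/246=0.1057, 23/246=0.0935, 6/246=0.0244, 34/246=0.1382, 27/246=0.1098, 43/246=0.1748
Σ|p₁ᵢ − p₂ᵢ| = 0.0612 + 0.2274 + 0.1112 + 0.0412 + 0.3581 + 0.0029 + 0.1274 + 0.0990 + 0.1425 = 1.1709
D = 1 − ½ × 1.1709 = 1 − 0.58545 = 0.41455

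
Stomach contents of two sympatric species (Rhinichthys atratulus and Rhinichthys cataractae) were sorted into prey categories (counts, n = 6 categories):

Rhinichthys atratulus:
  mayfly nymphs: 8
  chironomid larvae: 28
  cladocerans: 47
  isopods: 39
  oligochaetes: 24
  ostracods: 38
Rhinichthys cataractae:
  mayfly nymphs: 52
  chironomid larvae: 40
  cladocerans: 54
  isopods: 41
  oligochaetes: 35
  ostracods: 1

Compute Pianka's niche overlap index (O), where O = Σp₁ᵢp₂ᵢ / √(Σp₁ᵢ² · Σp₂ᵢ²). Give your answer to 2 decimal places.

0.80

Proportions for Rhinichthys atratulus (n=184): 8/184=0.0435, 28/184=0.1522, 47/184=0.2554, 39/184=0.2120, 24/184=0.1304, 38/184=0.2065
Proportions for Rhinichthys cataractae (n=223): 52/223=0.2332, 40/223=0.1794, 54/223=0.2422, 41/223=0.1839, 35/223=0.1570, 1/223=0.0045
Σ p₁ᵢp₂ᵢ = 0.010144 + 0.027305 + 0.061858 + 0.038987 + 0.020473 + 0.000929 = 0.159696
Σp_1ᵢ² = 0.0435² + 0.1522² + 0.2554² + 0.2120² + 0.1304² + 0.2065² = 0.001892 + 0.023165 + 0.065229 + 0.044944 + 0.017004 + 0.042642 = 0.194876
Σp_2ᵢ² = 0.2332² + 0.1794² + 0.2422² + 0.1839² + 0.1570² + 0.0045² = 0.054382 + 0.032184 + 0.058661 + 0.033819 + 0.024649 + 0.000020 = 0.203715
O = 0.159696 / √(0.194876 × 0.203715) = 0.159696 / 0.1992465 = 0.8015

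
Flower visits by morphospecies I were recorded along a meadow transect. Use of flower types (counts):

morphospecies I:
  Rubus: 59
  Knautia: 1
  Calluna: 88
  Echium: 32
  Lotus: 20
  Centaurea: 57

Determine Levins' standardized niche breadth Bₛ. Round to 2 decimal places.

Proportions for morphospecies I (n=257): 59/257=0.2296, 1/257=0.0039, 88/257=0.3424, 32/257=0.1245, 20/257=0.0778, 57/257=0.2218
Σpᵢ² = 0.2296² + 0.0039² + 0.3424² + 0.1245² + 0.0778² + 0.2218² = 0.052716 + 0.000015 + 0.117238 + 0.015500 + 0.006053 + 0.049195 = 0.240717
B = 1 / 0.240717 = 4.1543
Bₛ = (B − 1)/(n − 1) = (4.1543 − 1)/(6 − 1) = 3.1543/5 = 0.6309

0.63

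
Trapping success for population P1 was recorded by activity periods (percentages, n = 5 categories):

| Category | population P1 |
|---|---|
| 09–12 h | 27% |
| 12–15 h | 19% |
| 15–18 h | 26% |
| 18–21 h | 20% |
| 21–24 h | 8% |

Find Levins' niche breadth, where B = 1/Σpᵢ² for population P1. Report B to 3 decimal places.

Convert percentages to proportions (divide by 100).
Σpᵢ² = 0.27² + 0.19² + 0.26² + 0.20² + 0.08² = 0.0729 + 0.0361 + 0.0676 + 0.0400 + 0.0064 = 0.2230
B = 1 / 0.2230 = 4.48430

4.484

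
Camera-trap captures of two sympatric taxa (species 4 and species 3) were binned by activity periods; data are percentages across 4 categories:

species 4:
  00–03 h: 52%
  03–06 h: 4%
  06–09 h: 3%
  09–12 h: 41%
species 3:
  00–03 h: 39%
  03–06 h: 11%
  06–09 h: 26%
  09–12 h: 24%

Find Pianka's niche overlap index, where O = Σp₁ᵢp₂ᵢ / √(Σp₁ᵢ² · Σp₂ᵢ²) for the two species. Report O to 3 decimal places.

Convert percentages to proportions (divide by 100).
Σ p₁ᵢp₂ᵢ = 0.2028 + 0.0044 + 0.0078 + 0.0984 = 0.3134
Σp_1ᵢ² = 0.52² + 0.04² + 0.03² + 0.41² = 0.2704 + 0.0016 + 0.0009 + 0.1681 = 0.4410
Σp_2ᵢ² = 0.39² + 0.11² + 0.26² + 0.24² = 0.1521 + 0.0121 + 0.0676 + 0.0576 = 0.2894
O = 0.3134 / √(0.4410 × 0.2894) = 0.3134 / 0.357247 = 0.87726

0.877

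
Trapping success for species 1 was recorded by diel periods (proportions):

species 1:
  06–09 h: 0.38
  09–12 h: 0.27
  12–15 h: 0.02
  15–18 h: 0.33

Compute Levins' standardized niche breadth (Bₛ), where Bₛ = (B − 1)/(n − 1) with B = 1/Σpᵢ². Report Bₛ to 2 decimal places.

0.69

Σpᵢ² = 0.38² + 0.27² + 0.02² + 0.33² = 0.1444 + 0.0729 + 0.0004 + 0.1089 = 0.3266
B = 1 / 0.3266 = 3.0618
Bₛ = (B − 1)/(n − 1) = (3.0618 − 1)/(4 − 1) = 2.0618/3 = 0.6873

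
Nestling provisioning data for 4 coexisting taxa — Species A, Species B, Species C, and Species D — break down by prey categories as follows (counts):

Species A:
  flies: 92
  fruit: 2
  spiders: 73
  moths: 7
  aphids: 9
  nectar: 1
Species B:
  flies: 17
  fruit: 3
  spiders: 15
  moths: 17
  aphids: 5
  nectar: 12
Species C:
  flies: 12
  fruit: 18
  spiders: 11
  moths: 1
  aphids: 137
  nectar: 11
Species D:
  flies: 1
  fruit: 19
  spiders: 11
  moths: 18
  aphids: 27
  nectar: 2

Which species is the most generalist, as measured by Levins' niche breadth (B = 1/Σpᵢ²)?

Species B

Proportions for Species A (n=184): 92/184=0.5000, 2/184=0.0109, 73/184=0.3967, 7/184=0.0380, 9/184=0.0489, 1/184=0.0054
Proportions for Species B (n=69): 17/69=0.2464, 3/69=0.0435, 15/69=0.2174, 17/69=0.2464, 5/69=0.0725, 12/69=0.1739
Proportions for Species C (n=190): 12/190=0.0632, 18/190=0.0947, 11/190=0.0579, 1/190=0.0053, 137/190=0.7211, 11/190=0.0579
Proportions for Species D (n=78): 1/78=0.0128, 19/78=0.2436, 11/78=0.1410, 18/78=0.2308, 27/78=0.3462, 2/78=0.0256
Σp_Aᵢ² = 0.5000² + 0.0109² + 0.3967² + 0.0380² + 0.0489² + 0.0054² = 0.250000 + 0.000119 + 0.157371 + 0.001444 + 0.002391 + 0.000029 = 0.411354
B_A = 1 / 0.411354 = 2.4310
Σp_Bᵢ² = 0.2464² + 0.0435² + 0.2174² + 0.2464² + 0.0725² + 0.1739² = 0.060713 + 0.001892 + 0.047263 + 0.060713 + 0.005256 + 0.030241 = 0.206078
B_B = 1 / 0.206078 = 4.8525
Σp_Cᵢ² = 0.0632² + 0.0947² + 0.0579² + 0.0053² + 0.7211² + 0.0579² = 0.003994 + 0.008968 + 0.003352 + 0.000028 + 0.519985 + 0.003352 = 0.539679
B_C = 1 / 0.539679 = 1.8530
Σp_Dᵢ² = 0.0128² + 0.2436² + 0.1410² + 0.2308² + 0.3462² + 0.0256² = 0.000164 + 0.059341 + 0.019881 + 0.053269 + 0.119854 + 0.000655 = 0.253164
B_D = 1 / 0.253164 = 3.9500
Highest B → broadest niche (most generalist): Species B (B = 4.85).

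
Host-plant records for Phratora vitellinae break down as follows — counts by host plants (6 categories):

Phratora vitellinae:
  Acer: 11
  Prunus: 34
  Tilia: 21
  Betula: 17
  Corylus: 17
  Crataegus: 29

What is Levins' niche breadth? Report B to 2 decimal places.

5.30

Proportions for Phratora vitellinae (n=129): 11/129=0.0853, 34/129=0.2636, 21/129=0.1628, 17/129=0.1318, 17/129=0.1318, 29/129=0.2248
Σpᵢ² = 0.0853² + 0.2636² + 0.1628² + 0.1318² + 0.1318² + 0.2248² = 0.007276 + 0.069485 + 0.026504 + 0.017371 + 0.017371 + 0.050535 = 0.188542
B = 1 / 0.188542 = 5.3039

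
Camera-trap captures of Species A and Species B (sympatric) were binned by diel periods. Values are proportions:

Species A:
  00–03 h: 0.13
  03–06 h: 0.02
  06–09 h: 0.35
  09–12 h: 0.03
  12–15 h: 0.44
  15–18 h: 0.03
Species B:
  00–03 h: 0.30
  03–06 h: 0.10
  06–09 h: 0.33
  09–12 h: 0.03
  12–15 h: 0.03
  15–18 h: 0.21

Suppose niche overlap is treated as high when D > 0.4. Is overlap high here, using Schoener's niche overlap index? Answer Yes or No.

Yes

Σ|p₁ᵢ − p₂ᵢ| = 0.17 + 0.08 + 0.02 + 0.00 + 0.41 + 0.18 = 0.86
D = 1 − ½ × 0.86 = 1 − 0.430 = 0.5700
D = 0.5700 > 0.4 → Yes.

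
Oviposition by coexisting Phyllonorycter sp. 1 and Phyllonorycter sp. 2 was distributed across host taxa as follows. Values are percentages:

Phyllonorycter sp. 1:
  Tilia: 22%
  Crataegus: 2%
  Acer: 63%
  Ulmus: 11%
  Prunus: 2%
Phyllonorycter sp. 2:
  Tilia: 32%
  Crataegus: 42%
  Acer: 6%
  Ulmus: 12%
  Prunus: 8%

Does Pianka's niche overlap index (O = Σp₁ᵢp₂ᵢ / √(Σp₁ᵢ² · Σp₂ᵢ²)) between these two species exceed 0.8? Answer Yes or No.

Convert percentages to proportions (divide by 100).
Σ p₁ᵢp₂ᵢ = 0.0704 + 0.0084 + 0.0378 + 0.0132 + 0.0016 = 0.1314
Σp_1ᵢ² = 0.22² + 0.02² + 0.63² + 0.11² + 0.02² = 0.0484 + 0.0004 + 0.3969 + 0.0121 + 0.0004 = 0.4582
Σp_2ᵢ² = 0.32² + 0.42² + 0.06² + 0.12² + 0.08² = 0.1024 + 0.1764 + 0.0036 + 0.0144 + 0.0064 = 0.3032
O = 0.1314 / √(0.4582 × 0.3032) = 0.1314 / 0.37273 = 0.3525
O = 0.3525 < 0.8 → No.

No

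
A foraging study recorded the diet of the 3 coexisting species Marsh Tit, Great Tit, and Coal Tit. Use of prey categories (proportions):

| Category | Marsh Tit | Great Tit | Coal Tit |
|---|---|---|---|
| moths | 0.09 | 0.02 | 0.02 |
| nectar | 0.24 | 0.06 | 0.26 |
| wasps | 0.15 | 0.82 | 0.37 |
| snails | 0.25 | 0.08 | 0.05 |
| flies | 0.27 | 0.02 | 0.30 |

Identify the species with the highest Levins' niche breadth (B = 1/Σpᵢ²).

Σp_Marsᵢ² = 0.09² + 0.24² + 0.15² + 0.25² + 0.27² = 0.0081 + 0.0576 + 0.0225 + 0.0625 + 0.0729 = 0.2236
B_Mars = 1 / 0.2236 = 4.4723
Σp_Greaᵢ² = 0.02² + 0.06² + 0.82² + 0.08² + 0.02² = 0.0004 + 0.0036 + 0.6724 + 0.0064 + 0.0004 = 0.6832
B_Grea = 1 / 0.6832 = 1.4637
Σp_Coalᵢ² = 0.02² + 0.26² + 0.37² + 0.05² + 0.30² = 0.0004 + 0.0676 + 0.1369 + 0.0025 + 0.0900 = 0.2974
B_Coal = 1 / 0.2974 = 3.3625
Highest B → broadest niche (most generalist): Marsh Tit (B = 4.47).

Marsh Tit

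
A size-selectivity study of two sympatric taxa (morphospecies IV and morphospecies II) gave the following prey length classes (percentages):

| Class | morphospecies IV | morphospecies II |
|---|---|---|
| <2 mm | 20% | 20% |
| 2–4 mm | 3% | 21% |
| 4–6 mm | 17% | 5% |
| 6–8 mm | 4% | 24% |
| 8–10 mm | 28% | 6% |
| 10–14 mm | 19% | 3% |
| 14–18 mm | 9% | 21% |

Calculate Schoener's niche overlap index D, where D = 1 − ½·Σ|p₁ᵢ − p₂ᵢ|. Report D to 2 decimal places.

Convert percentages to proportions (divide by 100).
Σ|p₁ᵢ − p₂ᵢ| = 0.00 + 0.18 + 0.12 + 0.20 + 0.22 + 0.16 + 0.12 = 1.00
D = 1 − ½ × 1.00 = 1 − 0.500 = 0.5000

0.50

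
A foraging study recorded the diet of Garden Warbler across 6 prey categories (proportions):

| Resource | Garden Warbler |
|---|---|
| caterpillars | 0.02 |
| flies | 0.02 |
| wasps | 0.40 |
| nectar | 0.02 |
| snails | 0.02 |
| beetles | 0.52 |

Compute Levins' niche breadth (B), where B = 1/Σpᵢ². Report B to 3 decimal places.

2.315

Σpᵢ² = 0.02² + 0.02² + 0.40² + 0.02² + 0.02² + 0.52² = 0.0004 + 0.0004 + 0.1600 + 0.0004 + 0.0004 + 0.2704 = 0.4320
B = 1 / 0.4320 = 2.31481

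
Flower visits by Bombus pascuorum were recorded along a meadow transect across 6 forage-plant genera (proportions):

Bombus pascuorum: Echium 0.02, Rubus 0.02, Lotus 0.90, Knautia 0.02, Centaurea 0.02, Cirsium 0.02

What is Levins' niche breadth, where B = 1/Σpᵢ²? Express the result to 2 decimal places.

1.23

Σpᵢ² = 0.02² + 0.02² + 0.90² + 0.02² + 0.02² + 0.02² = 0.0004 + 0.0004 + 0.8100 + 0.0004 + 0.0004 + 0.0004 = 0.8120
B = 1 / 0.8120 = 1.2315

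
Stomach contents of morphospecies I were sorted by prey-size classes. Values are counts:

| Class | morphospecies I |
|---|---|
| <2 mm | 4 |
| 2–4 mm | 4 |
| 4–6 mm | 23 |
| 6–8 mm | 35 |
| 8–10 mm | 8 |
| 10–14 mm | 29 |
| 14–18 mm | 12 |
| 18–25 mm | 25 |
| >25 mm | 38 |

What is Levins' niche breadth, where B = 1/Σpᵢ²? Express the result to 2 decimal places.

Proportions for morphospecies I (n=178): 4/178=0.0225, 4/178=0.0225, 23/178=0.1292, 35/178=0.1966, 8/178=0.0449, 29/178=0.1629, 12/178=0.0674, 25/178=0.1404, 38/178=0.2135
Σpᵢ² = 0.0225² + 0.0225² + 0.1292² + 0.1966² + 0.0449² + 0.1629² + 0.0674² + 0.1404² + 0.2135² = 0.000506 + 0.000506 + 0.016693 + 0.038652 + 0.002016 + 0.026536 + 0.004543 + 0.019712 + 0.045582 = 0.154746
B = 1 / 0.154746 = 6.4622

6.46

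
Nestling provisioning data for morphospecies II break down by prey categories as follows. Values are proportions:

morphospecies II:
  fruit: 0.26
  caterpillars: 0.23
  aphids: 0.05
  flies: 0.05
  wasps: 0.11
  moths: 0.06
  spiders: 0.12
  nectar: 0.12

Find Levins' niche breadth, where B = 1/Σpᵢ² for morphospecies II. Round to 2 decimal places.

5.88

Σpᵢ² = 0.26² + 0.23² + 0.05² + 0.05² + 0.11² + 0.06² + 0.12² + 0.12² = 0.0676 + 0.0529 + 0.0025 + 0.0025 + 0.0121 + 0.0036 + 0.0144 + 0.0144 = 0.1700
B = 1 / 0.1700 = 5.8824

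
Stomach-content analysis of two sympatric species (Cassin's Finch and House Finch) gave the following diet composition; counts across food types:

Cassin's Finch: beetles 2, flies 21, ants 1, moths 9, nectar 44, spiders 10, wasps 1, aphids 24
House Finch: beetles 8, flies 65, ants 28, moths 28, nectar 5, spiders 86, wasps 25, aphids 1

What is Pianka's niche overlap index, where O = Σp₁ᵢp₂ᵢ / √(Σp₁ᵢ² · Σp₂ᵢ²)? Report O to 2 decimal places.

0.42

Proportions for Cassin's Finch (n=112): 2/112=0.0179, 21/112=0.1875, 1/112=0.0089, 9/112=0.0804, 44/112=0.3929, 10/112=0.0893, 1/112=0.0089, 24/112=0.2143
Proportions for House Finch (n=246): 8/246=0.0325, 65/246=0.2642, 28/246=0.1138, 28/246=0.1138, 5/246=0.0203, 86/246=0.3496, 25/246=0.1016, 1/246=0.0041
Σ p₁ᵢp₂ᵢ = 0.000582 + 0.049538 + 0.001013 + 0.009150 + 0.007976 + 0.031219 + 0.000904 + 0.000879 = 0.101261
Σp_1ᵢ² = 0.0179² + 0.1875² + 0.0089² + 0.0804² + 0.3929² + 0.0893² + 0.0089² + 0.2143² = 0.000320 + 0.035156 + 0.000079 + 0.006464 + 0.154370 + 0.007974 + 0.000079 + 0.045924 = 0.250366
Σp_2ᵢ² = 0.0325² + 0.2642² + 0.1138² + 0.1138² + 0.0203² + 0.3496² + 0.1016² + 0.0041² = 0.001056 + 0.069802 + 0.012950 + 0.012950 + 0.000412 + 0.122220 + 0.010323 + 0.000017 = 0.229730
O = 0.101261 / √(0.250366 × 0.229730) = 0.101261 / 0.2398261 = 0.4222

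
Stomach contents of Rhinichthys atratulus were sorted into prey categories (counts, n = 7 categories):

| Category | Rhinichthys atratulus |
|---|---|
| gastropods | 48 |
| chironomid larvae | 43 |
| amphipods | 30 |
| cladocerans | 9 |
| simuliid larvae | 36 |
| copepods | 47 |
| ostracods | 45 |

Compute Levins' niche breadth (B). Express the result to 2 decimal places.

6.24

Proportions for Rhinichthys atratulus (n=258): 48/258=0.1860, 43/258=0.1667, 30/258=0.1163, 9/258=0.0349, 36/258=0.1395, 47/258=0.1822, 45/258=0.1744
Σpᵢ² = 0.1860² + 0.1667² + 0.1163² + 0.0349² + 0.1395² + 0.1822² + 0.1744² = 0.034596 + 0.027789 + 0.013526 + 0.001218 + 0.019460 + 0.033197 + 0.030415 = 0.160201
B = 1 / 0.160201 = 6.2422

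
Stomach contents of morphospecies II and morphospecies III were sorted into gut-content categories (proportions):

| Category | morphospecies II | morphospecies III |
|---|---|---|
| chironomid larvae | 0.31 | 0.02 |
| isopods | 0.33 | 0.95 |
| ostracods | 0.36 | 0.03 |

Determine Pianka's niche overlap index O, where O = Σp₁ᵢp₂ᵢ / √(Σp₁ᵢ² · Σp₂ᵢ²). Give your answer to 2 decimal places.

0.60

Σ p₁ᵢp₂ᵢ = 0.0062 + 0.3135 + 0.0108 = 0.3305
Σp_1ᵢ² = 0.31² + 0.33² + 0.36² = 0.0961 + 0.1089 + 0.1296 = 0.3346
Σp_2ᵢ² = 0.02² + 0.95² + 0.03² = 0.0004 + 0.9025 + 0.0009 = 0.9038
O = 0.3305 / √(0.3346 × 0.9038) = 0.3305 / 0.54992 = 0.6010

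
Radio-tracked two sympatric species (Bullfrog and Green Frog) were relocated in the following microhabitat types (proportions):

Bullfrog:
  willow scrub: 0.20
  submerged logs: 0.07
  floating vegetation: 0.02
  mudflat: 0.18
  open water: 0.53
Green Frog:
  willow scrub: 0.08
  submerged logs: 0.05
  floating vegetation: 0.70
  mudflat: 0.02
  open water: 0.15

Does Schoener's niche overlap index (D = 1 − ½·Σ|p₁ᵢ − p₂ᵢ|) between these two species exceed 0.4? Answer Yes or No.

Σ|p₁ᵢ − p₂ᵢ| = 0.12 + 0.02 + 0.68 + 0.16 + 0.38 = 1.36
D = 1 − ½ × 1.36 = 1 − 0.680 = 0.3200
D = 0.3200 < 0.4 → No.

No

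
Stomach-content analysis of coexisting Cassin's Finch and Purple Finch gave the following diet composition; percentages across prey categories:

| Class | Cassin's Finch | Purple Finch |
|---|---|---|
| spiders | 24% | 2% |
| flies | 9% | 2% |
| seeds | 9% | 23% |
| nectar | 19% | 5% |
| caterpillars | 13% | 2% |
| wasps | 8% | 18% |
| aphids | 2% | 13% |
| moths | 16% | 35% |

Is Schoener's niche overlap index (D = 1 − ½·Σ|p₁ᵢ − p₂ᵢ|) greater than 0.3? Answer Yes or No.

Convert percentages to proportions (divide by 100).
Σ|p₁ᵢ − p₂ᵢ| = 0.22 + 0.07 + 0.14 + 0.14 + 0.11 + 0.10 + 0.11 + 0.19 = 1.08
D = 1 − ½ × 1.08 = 1 − 0.540 = 0.4600
D = 0.4600 > 0.3 → Yes.

Yes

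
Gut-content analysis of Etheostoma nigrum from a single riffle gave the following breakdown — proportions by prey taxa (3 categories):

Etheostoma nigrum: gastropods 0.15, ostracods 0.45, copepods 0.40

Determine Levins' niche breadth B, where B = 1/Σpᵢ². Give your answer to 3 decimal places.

Σpᵢ² = 0.15² + 0.45² + 0.40² = 0.0225 + 0.2025 + 0.1600 = 0.3850
B = 1 / 0.3850 = 2.59740

2.597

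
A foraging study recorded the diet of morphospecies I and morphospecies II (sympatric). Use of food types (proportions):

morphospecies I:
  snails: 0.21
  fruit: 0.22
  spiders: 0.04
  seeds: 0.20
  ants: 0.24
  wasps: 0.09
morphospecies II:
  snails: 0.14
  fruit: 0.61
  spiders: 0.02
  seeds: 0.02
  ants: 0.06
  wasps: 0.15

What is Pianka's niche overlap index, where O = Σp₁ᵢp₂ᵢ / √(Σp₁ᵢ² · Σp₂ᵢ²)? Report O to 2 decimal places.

0.68

Σ p₁ᵢp₂ᵢ = 0.0294 + 0.1342 + 0.0008 + 0.0040 + 0.0144 + 0.0135 = 0.1963
Σp_1ᵢ² = 0.21² + 0.22² + 0.04² + 0.20² + 0.24² + 0.09² = 0.0441 + 0.0484 + 0.0016 + 0.0400 + 0.0576 + 0.0081 = 0.1998
Σp_2ᵢ² = 0.14² + 0.61² + 0.02² + 0.02² + 0.06² + 0.15² = 0.0196 + 0.3721 + 0.0004 + 0.0004 + 0.0036 + 0.0225 = 0.4186
O = 0.1963 / √(0.1998 × 0.4186) = 0.1963 / 0.28920 = 0.6788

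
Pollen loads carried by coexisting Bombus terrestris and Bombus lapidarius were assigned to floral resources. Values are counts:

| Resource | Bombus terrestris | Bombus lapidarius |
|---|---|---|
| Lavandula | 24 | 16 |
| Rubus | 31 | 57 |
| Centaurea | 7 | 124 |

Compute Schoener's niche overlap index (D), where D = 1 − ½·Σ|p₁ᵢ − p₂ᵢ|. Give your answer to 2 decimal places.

Proportions for Bombus terrestris (n=62): 24/62=0.3871, 31/62=0.5000, 7/62=0.1129
Proportions for Bombus lapidarius (n=197): 16/197=0.0812, 57/197=0.2893, 124/197=0.6294
Σ|p₁ᵢ − p₂ᵢ| = 0.3059 + 0.2107 + 0.5165 = 1.0331
D = 1 − ½ × 1.0331 = 1 − 0.51655 = 0.48345

0.48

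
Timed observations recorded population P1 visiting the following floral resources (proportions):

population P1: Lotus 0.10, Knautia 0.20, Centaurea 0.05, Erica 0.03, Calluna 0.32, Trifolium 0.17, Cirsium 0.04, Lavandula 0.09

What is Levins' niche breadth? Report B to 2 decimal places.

Σpᵢ² = 0.10² + 0.20² + 0.05² + 0.03² + 0.32² + 0.17² + 0.04² + 0.09² = 0.0100 + 0.0400 + 0.0025 + 0.0009 + 0.1024 + 0.0289 + 0.0016 + 0.0081 = 0.1944
B = 1 / 0.1944 = 5.1440

5.14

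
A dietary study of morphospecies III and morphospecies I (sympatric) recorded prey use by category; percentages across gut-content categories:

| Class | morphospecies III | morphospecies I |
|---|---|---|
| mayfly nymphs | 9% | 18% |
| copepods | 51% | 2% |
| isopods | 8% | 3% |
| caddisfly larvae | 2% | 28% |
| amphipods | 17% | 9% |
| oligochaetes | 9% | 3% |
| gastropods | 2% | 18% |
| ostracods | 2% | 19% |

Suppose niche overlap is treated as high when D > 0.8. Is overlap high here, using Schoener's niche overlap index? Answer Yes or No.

Convert percentages to proportions (divide by 100).
Σ|p₁ᵢ − p₂ᵢ| = 0.09 + 0.49 + 0.05 + 0.26 + 0.08 + 0.06 + 0.16 + 0.17 = 1.36
D = 1 − ½ × 1.36 = 1 − 0.680 = 0.3200
D = 0.3200 < 0.8 → No.

No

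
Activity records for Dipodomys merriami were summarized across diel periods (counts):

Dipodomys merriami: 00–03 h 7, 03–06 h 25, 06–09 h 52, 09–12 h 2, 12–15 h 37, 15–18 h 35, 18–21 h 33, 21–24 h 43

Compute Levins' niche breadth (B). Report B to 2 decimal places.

Proportions for Dipodomys merriami (n=234): 7/234=0.0299, 25/234=0.1068, 52/234=0.2222, 2/234=0.0085, 37/234=0.1581, 35/234=0.1496, 33/234=0.1410, 43/234=0.1838
Σpᵢ² = 0.0299² + 0.1068² + 0.2222² + 0.0085² + 0.1581² + 0.1496² + 0.1410² + 0.1838² = 0.000894 + 0.011406 + 0.049373 + 0.000072 + 0.024996 + 0.022380 + 0.019881 + 0.033782 = 0.162784
B = 1 / 0.162784 = 6.1431

6.14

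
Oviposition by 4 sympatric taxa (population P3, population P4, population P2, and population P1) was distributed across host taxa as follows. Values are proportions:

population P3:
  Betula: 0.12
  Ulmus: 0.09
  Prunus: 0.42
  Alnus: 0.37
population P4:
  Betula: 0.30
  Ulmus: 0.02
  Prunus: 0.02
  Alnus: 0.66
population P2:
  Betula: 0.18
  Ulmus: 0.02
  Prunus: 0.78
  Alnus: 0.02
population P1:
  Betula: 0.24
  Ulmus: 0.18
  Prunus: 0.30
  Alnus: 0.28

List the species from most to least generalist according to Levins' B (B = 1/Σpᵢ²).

population P1 > population P3 > population P4 > population P2

Σp_P3ᵢ² = 0.12² + 0.09² + 0.42² + 0.37² = 0.0144 + 0.0081 + 0.1764 + 0.1369 = 0.3358
B_P3 = 1 / 0.3358 = 2.9780
Σp_P4ᵢ² = 0.30² + 0.02² + 0.02² + 0.66² = 0.0900 + 0.0004 + 0.0004 + 0.4356 = 0.5264
B_P4 = 1 / 0.5264 = 1.8997
Σp_P2ᵢ² = 0.18² + 0.02² + 0.78² + 0.02² = 0.0324 + 0.0004 + 0.6084 + 0.0004 = 0.6416
B_P2 = 1 / 0.6416 = 1.5586
Σp_P1ᵢ² = 0.24² + 0.18² + 0.30² + 0.28² = 0.0576 + 0.0324 + 0.0900 + 0.0784 = 0.2584
B_P1 = 1 / 0.2584 = 3.8700
Ranking by B (broadest → narrowest): population P1 (3.87) > population P3 (2.98) > population P4 (1.90) > population P2 (1.56)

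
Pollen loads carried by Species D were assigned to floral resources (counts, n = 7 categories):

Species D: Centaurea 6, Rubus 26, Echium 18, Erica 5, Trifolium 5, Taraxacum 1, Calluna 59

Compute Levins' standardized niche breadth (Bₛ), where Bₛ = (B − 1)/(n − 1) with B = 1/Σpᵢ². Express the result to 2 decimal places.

Proportions for Species D (n=120): 6/120=0.0500, 26/120=0.2167, 18/120=0.1500, 5/120=0.0417, 5/120=0.0417, 1/120=0.0083, 59/120=0.4917
Σpᵢ² = 0.0500² + 0.2167² + 0.1500² + 0.0417² + 0.0417² + 0.0083² + 0.4917² = 0.002500 + 0.046959 + 0.022500 + 0.001739 + 0.001739 + 0.000069 + 0.241769 = 0.317275
B = 1 / 0.317275 = 3.1518
Bₛ = (B − 1)/(n − 1) = (3.1518 − 1)/(7 − 1) = 2.1518/6 = 0.3586

0.36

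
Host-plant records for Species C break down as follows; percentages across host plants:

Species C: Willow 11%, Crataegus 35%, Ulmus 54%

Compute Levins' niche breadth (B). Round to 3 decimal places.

Convert percentages to proportions (divide by 100).
Σpᵢ² = 0.11² + 0.35² + 0.54² = 0.0121 + 0.1225 + 0.2916 = 0.4262
B = 1 / 0.4262 = 2.34632

2.346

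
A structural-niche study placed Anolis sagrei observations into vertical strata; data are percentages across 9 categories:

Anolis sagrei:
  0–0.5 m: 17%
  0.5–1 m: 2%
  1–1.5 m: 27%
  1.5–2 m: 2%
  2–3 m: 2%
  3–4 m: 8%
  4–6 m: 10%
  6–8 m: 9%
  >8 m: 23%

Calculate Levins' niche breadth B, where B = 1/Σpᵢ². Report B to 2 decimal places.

5.54

Convert percentages to proportions (divide by 100).
Σpᵢ² = 0.17² + 0.02² + 0.27² + 0.02² + 0.02² + 0.08² + 0.10² + 0.09² + 0.23² = 0.0289 + 0.0004 + 0.0729 + 0.0004 + 0.0004 + 0.0064 + 0.0100 + 0.0081 + 0.0529 = 0.1804
B = 1 / 0.1804 = 5.5432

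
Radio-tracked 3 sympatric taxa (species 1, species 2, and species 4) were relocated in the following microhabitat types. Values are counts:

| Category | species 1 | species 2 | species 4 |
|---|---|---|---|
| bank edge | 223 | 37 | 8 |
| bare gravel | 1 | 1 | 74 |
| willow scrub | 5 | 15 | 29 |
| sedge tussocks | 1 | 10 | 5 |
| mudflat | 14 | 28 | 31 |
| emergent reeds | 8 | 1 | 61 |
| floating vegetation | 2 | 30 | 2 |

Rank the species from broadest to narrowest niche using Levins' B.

species 2 > species 4 > species 1

Proportions for species 1 (n=254): 223/254=0.8780, 1/254=0.0039, 5/254=0.0197, 1/254=0.0039, 14/254=0.0551, 8/254=0.0315, 2/254=0.0079
Proportions for species 2 (n=122): 37/122=0.3033, 1/122=0.0082, 15/122=0.1230, 10/122=0.0820, 28/122=0.2295, 1/122=0.0082, 30/122=0.2459
Proportions for species 4 (n=210): 8/210=0.0381, 74/210=0.3524, 29/210=0.1381, 5/210=0.0238, 31/210=0.1476, 61/210=0.2905, 2/210=0.0095
Σp_1ᵢ² = 0.8780² + 0.0039² + 0.0197² + 0.0039² + 0.0551² + 0.0315² + 0.0079² = 0.770884 + 0.000015 + 0.000388 + 0.000015 + 0.003036 + 0.000992 + 0.000062 = 0.775392
B_1 = 1 / 0.775392 = 1.2897
Σp_2ᵢ² = 0.3033² + 0.0082² + 0.1230² + 0.0820² + 0.2295² + 0.0082² + 0.2459² = 0.091991 + 0.000067 + 0.015129 + 0.006724 + 0.052670 + 0.000067 + 0.060467 = 0.227115
B_2 = 1 / 0.227115 = 4.4031
Σp_4ᵢ² = 0.0381² + 0.3524² + 0.1381² + 0.0238² + 0.1476² + 0.2905² + 0.0095² = 0.001452 + 0.124186 + 0.019072 + 0.000566 + 0.021786 + 0.084390 + 0.000090 = 0.251542
B_4 = 1 / 0.251542 = 3.9755
Ranking by B (broadest → narrowest): species 2 (4.40) > species 4 (3.98) > species 1 (1.29)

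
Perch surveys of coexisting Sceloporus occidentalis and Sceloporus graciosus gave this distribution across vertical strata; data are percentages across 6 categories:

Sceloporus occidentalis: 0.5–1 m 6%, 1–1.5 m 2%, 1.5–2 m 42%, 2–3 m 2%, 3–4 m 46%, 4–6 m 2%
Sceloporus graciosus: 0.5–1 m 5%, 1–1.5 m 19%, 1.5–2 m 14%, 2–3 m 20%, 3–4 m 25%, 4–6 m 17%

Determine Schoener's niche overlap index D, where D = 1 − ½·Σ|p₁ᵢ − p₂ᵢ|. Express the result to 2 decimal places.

Convert percentages to proportions (divide by 100).
Σ|p₁ᵢ − p₂ᵢ| = 0.01 + 0.17 + 0.28 + 0.18 + 0.21 + 0.15 = 1.00
D = 1 − ½ × 1.00 = 1 − 0.500 = 0.5000

0.50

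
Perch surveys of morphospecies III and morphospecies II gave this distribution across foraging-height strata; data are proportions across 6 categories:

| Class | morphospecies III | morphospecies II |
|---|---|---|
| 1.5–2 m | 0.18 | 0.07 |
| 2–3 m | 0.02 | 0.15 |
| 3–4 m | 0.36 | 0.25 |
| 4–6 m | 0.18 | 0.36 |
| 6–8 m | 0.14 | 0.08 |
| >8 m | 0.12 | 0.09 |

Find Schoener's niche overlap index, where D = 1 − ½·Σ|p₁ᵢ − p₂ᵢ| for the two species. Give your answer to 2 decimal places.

Σ|p₁ᵢ − p₂ᵢ| = 0.11 + 0.13 + 0.11 + 0.18 + 0.06 + 0.03 = 0.62
D = 1 − ½ × 0.62 = 1 − 0.310 = 0.6900

0.69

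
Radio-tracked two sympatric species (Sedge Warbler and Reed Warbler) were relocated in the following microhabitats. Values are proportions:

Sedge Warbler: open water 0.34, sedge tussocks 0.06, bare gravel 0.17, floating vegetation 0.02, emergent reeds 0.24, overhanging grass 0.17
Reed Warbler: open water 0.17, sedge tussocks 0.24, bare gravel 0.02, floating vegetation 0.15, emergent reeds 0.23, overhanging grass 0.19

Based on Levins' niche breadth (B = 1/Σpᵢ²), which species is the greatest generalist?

Σp_Sedgᵢ² = 0.34² + 0.06² + 0.17² + 0.02² + 0.24² + 0.17² = 0.1156 + 0.0036 + 0.0289 + 0.0004 + 0.0576 + 0.0289 = 0.2350
B_Sedg = 1 / 0.2350 = 4.2553
Σp_Reedᵢ² = 0.17² + 0.24² + 0.02² + 0.15² + 0.23² + 0.19² = 0.0289 + 0.0576 + 0.0004 + 0.0225 + 0.0529 + 0.0361 = 0.1984
B_Reed = 1 / 0.1984 = 5.0403
Highest B → broadest niche (most generalist): Reed Warbler (B = 5.04).

Reed Warbler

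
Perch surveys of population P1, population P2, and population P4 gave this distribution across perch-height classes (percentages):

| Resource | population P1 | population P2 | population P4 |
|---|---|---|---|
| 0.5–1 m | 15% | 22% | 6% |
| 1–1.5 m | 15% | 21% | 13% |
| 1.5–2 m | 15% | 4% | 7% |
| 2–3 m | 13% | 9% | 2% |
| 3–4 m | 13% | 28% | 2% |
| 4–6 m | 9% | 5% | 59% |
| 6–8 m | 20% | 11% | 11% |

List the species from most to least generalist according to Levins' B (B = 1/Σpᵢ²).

population P1 > population P2 > population P4

Convert percentages to proportions (divide by 100).
Σp_P1ᵢ² = 0.15² + 0.15² + 0.15² + 0.13² + 0.13² + 0.09² + 0.20² = 0.0225 + 0.0225 + 0.0225 + 0.0169 + 0.0169 + 0.0081 + 0.0400 = 0.1494
B_P1 = 1 / 0.1494 = 6.6934
Σp_P2ᵢ² = 0.22² + 0.21² + 0.04² + 0.09² + 0.28² + 0.05² + 0.11² = 0.0484 + 0.0441 + 0.0016 + 0.0081 + 0.0784 + 0.0025 + 0.0121 = 0.1952
B_P2 = 1 / 0.1952 = 5.1230
Σp_P4ᵢ² = 0.06² + 0.13² + 0.07² + 0.02² + 0.02² + 0.59² + 0.11² = 0.0036 + 0.0169 + 0.0049 + 0.0004 + 0.0004 + 0.3481 + 0.0121 = 0.3864
B_P4 = 1 / 0.3864 = 2.5880
Ranking by B (broadest → narrowest): population P1 (6.69) > population P2 (5.12) > population P4 (2.59)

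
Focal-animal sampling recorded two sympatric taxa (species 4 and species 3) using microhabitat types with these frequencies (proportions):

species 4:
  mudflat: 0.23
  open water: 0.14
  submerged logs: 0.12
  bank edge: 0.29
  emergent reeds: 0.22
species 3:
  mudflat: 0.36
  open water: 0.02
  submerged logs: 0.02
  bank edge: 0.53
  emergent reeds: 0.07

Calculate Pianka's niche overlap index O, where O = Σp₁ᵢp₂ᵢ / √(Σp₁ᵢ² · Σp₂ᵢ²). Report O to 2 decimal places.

0.85

Σ p₁ᵢp₂ᵢ = 0.0828 + 0.0028 + 0.0024 + 0.1537 + 0.0154 = 0.2571
Σp_1ᵢ² = 0.23² + 0.14² + 0.12² + 0.29² + 0.22² = 0.0529 + 0.0196 + 0.0144 + 0.0841 + 0.0484 = 0.2194
Σp_2ᵢ² = 0.36² + 0.02² + 0.02² + 0.53² + 0.07² = 0.1296 + 0.0004 + 0.0004 + 0.2809 + 0.0049 = 0.4162
O = 0.2571 / √(0.2194 × 0.4162) = 0.2571 / 0.30218 = 0.8508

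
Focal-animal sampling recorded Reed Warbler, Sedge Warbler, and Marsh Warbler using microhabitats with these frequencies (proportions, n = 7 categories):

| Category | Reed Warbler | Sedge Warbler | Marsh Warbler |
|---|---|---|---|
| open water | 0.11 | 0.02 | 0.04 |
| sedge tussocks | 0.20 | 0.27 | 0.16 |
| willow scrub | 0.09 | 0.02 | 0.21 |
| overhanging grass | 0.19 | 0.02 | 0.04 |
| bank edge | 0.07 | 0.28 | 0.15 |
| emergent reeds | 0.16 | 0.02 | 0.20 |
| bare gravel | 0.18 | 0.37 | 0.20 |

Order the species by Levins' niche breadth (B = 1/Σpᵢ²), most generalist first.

Reed Warbler > Marsh Warbler > Sedge Warbler

Σp_Reedᵢ² = 0.11² + 0.20² + 0.09² + 0.19² + 0.07² + 0.16² + 0.18² = 0.0121 + 0.0400 + 0.0081 + 0.0361 + 0.0049 + 0.0256 + 0.0324 = 0.1592
B_Reed = 1 / 0.1592 = 6.2814
Σp_Sedgᵢ² = 0.02² + 0.27² + 0.02² + 0.02² + 0.28² + 0.02² + 0.37² = 0.0004 + 0.0729 + 0.0004 + 0.0004 + 0.0784 + 0.0004 + 0.1369 = 0.2898
B_Sedg = 1 / 0.2898 = 3.4507
Σp_Marsᵢ² = 0.04² + 0.16² + 0.21² + 0.04² + 0.15² + 0.20² + 0.20² = 0.0016 + 0.0256 + 0.0441 + 0.0016 + 0.0225 + 0.0400 + 0.0400 = 0.1754
B_Mars = 1 / 0.1754 = 5.7013
Ranking by B (broadest → narrowest): Reed Warbler (6.28) > Marsh Warbler (5.70) > Sedge Warbler (3.45)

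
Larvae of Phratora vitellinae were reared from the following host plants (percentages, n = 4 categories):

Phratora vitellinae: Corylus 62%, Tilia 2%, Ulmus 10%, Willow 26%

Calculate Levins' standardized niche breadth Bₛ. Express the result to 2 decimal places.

Convert percentages to proportions (divide by 100).
Σpᵢ² = 0.62² + 0.02² + 0.10² + 0.26² = 0.3844 + 0.0004 + 0.0100 + 0.0676 = 0.4624
B = 1 / 0.4624 = 2.1626
Bₛ = (B − 1)/(n − 1) = (2.1626 − 1)/(4 − 1) = 1.1626/3 = 0.3875

0.39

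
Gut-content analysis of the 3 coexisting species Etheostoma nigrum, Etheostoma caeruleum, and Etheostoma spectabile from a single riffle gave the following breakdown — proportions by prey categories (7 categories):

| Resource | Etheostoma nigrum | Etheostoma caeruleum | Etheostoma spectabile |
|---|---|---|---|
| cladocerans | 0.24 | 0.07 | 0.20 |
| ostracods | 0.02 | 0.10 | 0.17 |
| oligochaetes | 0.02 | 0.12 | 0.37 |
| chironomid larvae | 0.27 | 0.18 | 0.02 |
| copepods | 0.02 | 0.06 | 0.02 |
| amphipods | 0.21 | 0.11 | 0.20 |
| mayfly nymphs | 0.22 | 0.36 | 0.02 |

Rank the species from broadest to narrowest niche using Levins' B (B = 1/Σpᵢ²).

Etheostoma caeruleum > Etheostoma nigrum > Etheostoma spectabile

Σp_nigrᵢ² = 0.24² + 0.02² + 0.02² + 0.27² + 0.02² + 0.21² + 0.22² = 0.0576 + 0.0004 + 0.0004 + 0.0729 + 0.0004 + 0.0441 + 0.0484 = 0.2242
B_nigr = 1 / 0.2242 = 4.4603
Σp_caerᵢ² = 0.07² + 0.10² + 0.12² + 0.18² + 0.06² + 0.11² + 0.36² = 0.0049 + 0.0100 + 0.0144 + 0.0324 + 0.0036 + 0.0121 + 0.1296 = 0.2070
B_caer = 1 / 0.2070 = 4.8309
Σp_specᵢ² = 0.20² + 0.17² + 0.37² + 0.02² + 0.02² + 0.20² + 0.02² = 0.0400 + 0.0289 + 0.1369 + 0.0004 + 0.0004 + 0.0400 + 0.0004 = 0.2470
B_spec = 1 / 0.2470 = 4.0486
Ranking by B (broadest → narrowest): Etheostoma caeruleum (4.83) > Etheostoma nigrum (4.46) > Etheostoma spectabile (4.05)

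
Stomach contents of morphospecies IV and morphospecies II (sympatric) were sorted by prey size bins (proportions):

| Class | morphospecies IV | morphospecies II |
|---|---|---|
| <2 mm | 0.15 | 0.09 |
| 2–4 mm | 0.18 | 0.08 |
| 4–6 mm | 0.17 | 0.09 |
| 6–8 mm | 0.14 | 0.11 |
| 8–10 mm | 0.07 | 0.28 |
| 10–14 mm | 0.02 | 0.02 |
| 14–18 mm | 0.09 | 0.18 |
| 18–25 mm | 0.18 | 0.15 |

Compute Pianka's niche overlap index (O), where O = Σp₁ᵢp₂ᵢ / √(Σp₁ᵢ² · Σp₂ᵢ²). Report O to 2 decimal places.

0.77

Σ p₁ᵢp₂ᵢ = 0.0135 + 0.0144 + 0.0153 + 0.0154 + 0.0196 + 0.0004 + 0.0162 + 0.0270 = 0.1218
Σp_1ᵢ² = 0.15² + 0.18² + 0.17² + 0.14² + 0.07² + 0.02² + 0.09² + 0.18² = 0.0225 + 0.0324 + 0.0289 + 0.0196 + 0.0049 + 0.0004 + 0.0081 + 0.0324 = 0.1492
Σp_2ᵢ² = 0.09² + 0.08² + 0.09² + 0.11² + 0.28² + 0.02² + 0.18² + 0.15² = 0.0081 + 0.0064 + 0.0081 + 0.0121 + 0.0784 + 0.0004 + 0.0324 + 0.0225 = 0.1684
O = 0.1218 / √(0.1492 × 0.1684) = 0.1218 / 0.15851 = 0.7684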